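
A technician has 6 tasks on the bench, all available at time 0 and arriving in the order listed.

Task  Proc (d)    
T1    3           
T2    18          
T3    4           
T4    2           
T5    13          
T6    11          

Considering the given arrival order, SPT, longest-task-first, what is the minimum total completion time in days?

FIFO (arrival order): T1 T2 T3 T4 T5 T6.
T1: 0→3
T2: 3→21
T3: 21→25
T4: 25→27
T5: 27→40
T6: 40→51
Sum = 3+21+25+27+40+51 = 167.
SPT (increasing processing time): T4 T1 T3 T6 T5 T2.
T4: 0→2
T1: 2→5
T3: 5→9
T6: 9→20
T5: 20→33
T2: 33→51
Sum = 2+5+9+20+33+51 = 120.
LPT (decreasing processing time): T2 T5 T6 T3 T1 T4.
T2: 0→18
T5: 18→31
T6: 31→42
T3: 42→46
T1: 46→49
T4: 49→51
Sum = 18+31+42+46+49+51 = 237.
FIFO 167, SPT 120, LPT 237 → minimum 120.

120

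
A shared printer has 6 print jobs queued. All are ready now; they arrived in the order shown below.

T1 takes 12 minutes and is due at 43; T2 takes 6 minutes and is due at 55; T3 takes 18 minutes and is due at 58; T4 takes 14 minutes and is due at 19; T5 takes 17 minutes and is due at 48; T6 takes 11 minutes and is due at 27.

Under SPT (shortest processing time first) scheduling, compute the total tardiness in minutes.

SPT (increasing processing time): T2 T6 T1 T4 T5 T3.
T2: 0→6, due 55, tardiness 0
T6: 6→17, due 27, tardiness 0
T1: 17→29, due 43, tardiness 0
T4: 29→43, due 19, tardiness 24
T5: 43→60, due 48, tardiness 12
T3: 60→78, due 58, tardiness 20
Sum = 0+0+0+24+12+20 = 56.

56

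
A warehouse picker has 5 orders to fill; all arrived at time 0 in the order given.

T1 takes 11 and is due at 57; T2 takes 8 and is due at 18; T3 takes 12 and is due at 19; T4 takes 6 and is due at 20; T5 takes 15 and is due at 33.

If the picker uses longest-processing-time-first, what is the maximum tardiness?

32

LPT (decreasing processing time): T5 T3 T1 T2 T4.
T5: 0→15, due 33, tardiness 0
T3: 15→27, due 19, tardiness 8
T1: 27→38, due 57, tardiness 0
T2: 38→46, due 18, tardiness 28
T4: 46→52, due 20, tardiness 32
Maximum = 32.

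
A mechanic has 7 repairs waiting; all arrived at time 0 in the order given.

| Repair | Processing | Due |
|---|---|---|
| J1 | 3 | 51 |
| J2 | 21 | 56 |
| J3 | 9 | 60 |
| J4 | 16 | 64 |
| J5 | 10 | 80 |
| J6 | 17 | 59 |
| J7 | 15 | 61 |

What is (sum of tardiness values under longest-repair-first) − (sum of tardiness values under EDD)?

LPT (decreasing processing time): J2 J6 J4 J7 J5 J3 J1.
J2: 0→21, due 56, tardiness 0
J6: 21→38, due 59, tardiness 0
J4: 38→54, due 64, tardiness 0
J7: 54→69, due 61, tardiness 8
J5: 69→79, due 80, tardiness 0
J3: 79→88, due 60, tardiness 28
J1: 88→91, due 51, tardiness 40
Sum = 0+0+0+8+0+28+40 = 76.
EDD (increasing due date): J1 J2 J6 J3 J7 J4 J5.
J1: 0→3, due 51, tardiness 0
J2: 3→24, due 56, tardiness 0
J6: 24→41, due 59, tardiness 0
J3: 41→50, due 60, tardiness 0
J7: 50→65, due 61, tardiness 4
J4: 65→81, due 64, tardiness 17
J5: 81→91, due 80, tardiness 11
Sum = 0+0+0+0+4+17+11 = 32.
Difference = 76 − 32 = 44.

44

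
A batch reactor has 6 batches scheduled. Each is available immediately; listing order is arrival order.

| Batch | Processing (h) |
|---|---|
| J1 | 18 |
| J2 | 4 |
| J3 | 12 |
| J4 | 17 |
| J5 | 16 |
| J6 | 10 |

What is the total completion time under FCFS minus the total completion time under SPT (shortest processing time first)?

FIFO (arrival order): J1 J2 J3 J4 J5 J6.
J1: 0→18
J2: 18→22
J3: 22→34
J4: 34→51
J5: 51→67
J6: 67→77
Sum = 18+22+34+51+67+77 = 269.
SPT (increasing processing time): J2 J6 J3 J5 J4 J1.
J2: 0→4
J6: 4→14
J3: 14→26
J5: 26→42
J4: 42→59
J1: 59→77
Sum = 4+14+26+42+59+77 = 222.
Difference = 269 − 222 = 47.

47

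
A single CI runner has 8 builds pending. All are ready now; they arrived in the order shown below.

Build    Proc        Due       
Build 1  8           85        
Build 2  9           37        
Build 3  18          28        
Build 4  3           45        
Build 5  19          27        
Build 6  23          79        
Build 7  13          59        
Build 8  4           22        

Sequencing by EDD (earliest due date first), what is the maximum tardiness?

EDD (increasing due date): Build 8 Build 5 Build 3 Build 2 Build 4 Build 7 Build 6 Build 1.
Build 8: 0→4, due 22, tardiness 0
Build 5: 4→23, due 27, tardiness 0
Build 3: 23→41, due 28, tardiness 13
Build 2: 41→50, due 37, tardiness 13
Build 4: 50→53, due 45, tardiness 8
Build 7: 53→66, due 59, tardiness 7
Build 6: 66→89, due 79, tardiness 10
Build 1: 89→97, due 85, tardiness 12
Maximum = 13.

13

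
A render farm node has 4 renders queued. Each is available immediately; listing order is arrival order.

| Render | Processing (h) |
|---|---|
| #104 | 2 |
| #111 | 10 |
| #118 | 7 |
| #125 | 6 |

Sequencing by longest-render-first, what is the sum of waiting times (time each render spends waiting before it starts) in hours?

50

LPT (decreasing processing time): #111 #118 #125 #104.
#111: waits 0, runs 0→10
#118: waits 10, runs 10→17
#125: waits 17, runs 17→23
#104: waits 23, runs 23→25
Sum = 0+10+17+23 = 50.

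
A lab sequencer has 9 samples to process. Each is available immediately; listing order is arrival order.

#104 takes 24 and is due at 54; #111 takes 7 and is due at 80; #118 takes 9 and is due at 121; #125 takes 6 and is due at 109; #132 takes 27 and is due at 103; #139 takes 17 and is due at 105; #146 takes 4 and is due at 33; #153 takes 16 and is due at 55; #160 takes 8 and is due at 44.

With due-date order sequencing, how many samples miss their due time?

EDD (increasing due date): #146 #160 #104 #153 #111 #132 #139 #125 #118.
#146: 0→4, due 33, tardiness 0
#160: 4→12, due 44, tardiness 0
#104: 12→36, due 54, tardiness 0
#153: 36→52, due 55, tardiness 0
#111: 52→59, due 80, tardiness 0
#132: 59→86, due 103, tardiness 0
#139: 86→103, due 105, tardiness 0
#125: 103→109, due 109, tardiness 0
#118: 109→118, due 121, tardiness 0
Late samples: 0.

0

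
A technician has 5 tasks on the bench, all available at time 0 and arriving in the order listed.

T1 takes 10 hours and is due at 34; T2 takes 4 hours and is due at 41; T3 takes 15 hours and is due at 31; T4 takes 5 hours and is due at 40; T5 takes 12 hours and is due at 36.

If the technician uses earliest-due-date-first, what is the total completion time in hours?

165

EDD (increasing due date): T3 T1 T5 T4 T2.
T3: 0→15
T1: 15→25
T5: 25→37
T4: 37→42
T2: 42→46
Sum = 15+25+37+42+46 = 165.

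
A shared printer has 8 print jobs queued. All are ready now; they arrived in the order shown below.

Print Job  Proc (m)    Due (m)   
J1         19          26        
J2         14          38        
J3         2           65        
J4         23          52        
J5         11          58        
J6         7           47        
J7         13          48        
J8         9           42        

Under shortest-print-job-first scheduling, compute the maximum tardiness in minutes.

49

SPT (increasing processing time): J3 J6 J8 J5 J7 J2 J1 J4.
J3: 0→2, due 65, tardiness 0
J6: 2→9, due 47, tardiness 0
J8: 9→18, due 42, tardiness 0
J5: 18→29, due 58, tardiness 0
J7: 29→42, due 48, tardiness 0
J2: 42→56, due 38, tardiness 18
J1: 56→75, due 26, tardiness 49
J4: 75→98, due 52, tardiness 46
Maximum = 49.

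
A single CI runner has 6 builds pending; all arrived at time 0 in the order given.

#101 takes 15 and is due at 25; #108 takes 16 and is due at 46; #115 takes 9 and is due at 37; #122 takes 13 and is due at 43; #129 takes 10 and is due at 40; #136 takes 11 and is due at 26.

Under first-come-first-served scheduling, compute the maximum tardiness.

FIFO (arrival order): #101 #108 #115 #122 #129 #136.
#101: 0→15, due 25, tardiness 0
#108: 15→31, due 46, tardiness 0
#115: 31→40, due 37, tardiness 3
#122: 40→53, due 43, tardiness 10
#129: 53→63, due 40, tardiness 23
#136: 63→74, due 26, tardiness 48
Maximum = 48.

48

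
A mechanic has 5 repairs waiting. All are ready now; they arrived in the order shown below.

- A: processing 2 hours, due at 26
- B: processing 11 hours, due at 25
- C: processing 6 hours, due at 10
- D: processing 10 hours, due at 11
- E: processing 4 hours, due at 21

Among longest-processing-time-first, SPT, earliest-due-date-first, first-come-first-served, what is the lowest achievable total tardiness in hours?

18

LPT (decreasing processing time): B D C E A.
B: 0→11, due 25, tardiness 0
D: 11→21, due 11, tardiness 10
C: 21→27, due 10, tardiness 17
E: 27→31, due 21, tardiness 10
A: 31→33, due 26, tardiness 7
Sum = 0+10+17+10+7 = 44.
SPT (increasing processing time): A E C D B.
A: 0→2, due 26, tardiness 0
E: 2→6, due 21, tardiness 0
C: 6→12, due 10, tardiness 2
D: 12→22, due 11, tardiness 11
B: 22→33, due 25, tardiness 8
Sum = 0+0+2+11+8 = 21.
EDD (increasing due date): C D E B A.
C: 0→6, due 10, tardiness 0
D: 6→16, due 11, tardiness 5
E: 16→20, due 21, tardiness 0
B: 20→31, due 25, tardiness 6
A: 31→33, due 26, tardiness 7
Sum = 0+5+0+6+7 = 18.
FIFO (arrival order): A B C D E.
A: 0→2, due 26, tardiness 0
B: 2→13, due 25, tardiness 0
C: 13→19, due 10, tardiness 9
D: 19→29, due 11, tardiness 18
E: 29→33, due 21, tardiness 12
Sum = 0+0+9+18+12 = 39.
LPT 44, SPT 21, EDD 18, FIFO 39 → minimum 18.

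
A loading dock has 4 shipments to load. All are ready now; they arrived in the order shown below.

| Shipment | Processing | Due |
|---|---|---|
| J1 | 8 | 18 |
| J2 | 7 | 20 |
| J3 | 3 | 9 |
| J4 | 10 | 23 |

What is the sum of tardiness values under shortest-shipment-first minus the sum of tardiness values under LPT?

-19

SPT (increasing processing time): J3 J2 J1 J4.
J3: 0→3, due 9, tardiness 0
J2: 3→10, due 20, tardiness 0
J1: 10→18, due 18, tardiness 0
J4: 18→28, due 23, tardiness 5
Sum = 0+0+0+5 = 5.
LPT (decreasing processing time): J4 J1 J2 J3.
J4: 0→10, due 23, tardiness 0
J1: 10→18, due 18, tardiness 0
J2: 18→25, due 20, tardiness 5
J3: 25→28, due 9, tardiness 19
Sum = 0+0+5+19 = 24.
Difference = 5 − 24 = -19.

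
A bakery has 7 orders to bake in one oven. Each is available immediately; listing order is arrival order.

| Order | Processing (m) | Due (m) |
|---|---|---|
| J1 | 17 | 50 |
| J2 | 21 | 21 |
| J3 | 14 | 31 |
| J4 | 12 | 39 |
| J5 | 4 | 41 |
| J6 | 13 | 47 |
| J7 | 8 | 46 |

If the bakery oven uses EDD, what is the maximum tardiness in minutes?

39

EDD (increasing due date): J2 J3 J4 J5 J7 J6 J1.
J2: 0→21, due 21, tardiness 0
J3: 21→35, due 31, tardiness 4
J4: 35→47, due 39, tardiness 8
J5: 47→51, due 41, tardiness 10
J7: 51→59, due 46, tardiness 13
J6: 59→72, due 47, tardiness 25
J1: 72→89, due 50, tardiness 39
Maximum = 39.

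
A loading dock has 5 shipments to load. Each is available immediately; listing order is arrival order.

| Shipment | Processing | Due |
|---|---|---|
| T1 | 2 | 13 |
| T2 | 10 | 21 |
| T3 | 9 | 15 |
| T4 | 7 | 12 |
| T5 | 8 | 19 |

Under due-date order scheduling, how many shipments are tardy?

3

EDD (increasing due date): T4 T1 T3 T5 T2.
T4: 0→7, due 12, tardiness 0
T1: 7→9, due 13, tardiness 0
T3: 9→18, due 15, tardiness 3
T5: 18→26, due 19, tardiness 7
T2: 26→36, due 21, tardiness 15
Late shipments: 3.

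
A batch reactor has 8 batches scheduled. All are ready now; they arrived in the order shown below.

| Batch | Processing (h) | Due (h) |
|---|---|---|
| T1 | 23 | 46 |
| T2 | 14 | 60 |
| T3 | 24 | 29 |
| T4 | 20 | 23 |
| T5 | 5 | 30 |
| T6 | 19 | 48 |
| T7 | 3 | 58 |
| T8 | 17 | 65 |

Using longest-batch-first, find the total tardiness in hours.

LPT (decreasing processing time): T3 T1 T4 T6 T8 T2 T5 T7.
T3: 0→24, due 29, tardiness 0
T1: 24→47, due 46, tardiness 1
T4: 47→67, due 23, tardiness 44
T6: 67→86, due 48, tardiness 38
T8: 86→103, due 65, tardiness 38
T2: 103→117, due 60, tardiness 57
T5: 117→122, due 30, tardiness 92
T7: 122→125, due 58, tardiness 67
Sum = 0+1+44+38+38+57+92+67 = 337.

337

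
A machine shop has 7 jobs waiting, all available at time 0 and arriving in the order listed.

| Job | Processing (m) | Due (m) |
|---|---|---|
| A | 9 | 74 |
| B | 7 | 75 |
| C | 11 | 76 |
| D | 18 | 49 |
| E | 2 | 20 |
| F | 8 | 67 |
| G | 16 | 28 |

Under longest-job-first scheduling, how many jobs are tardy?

2

LPT (decreasing processing time): D G C A F B E.
D: 0→18, due 49, tardiness 0
G: 18→34, due 28, tardiness 6
C: 34→45, due 76, tardiness 0
A: 45→54, due 74, tardiness 0
F: 54→62, due 67, tardiness 0
B: 62→69, due 75, tardiness 0
E: 69→71, due 20, tardiness 51
Late jobs: 2.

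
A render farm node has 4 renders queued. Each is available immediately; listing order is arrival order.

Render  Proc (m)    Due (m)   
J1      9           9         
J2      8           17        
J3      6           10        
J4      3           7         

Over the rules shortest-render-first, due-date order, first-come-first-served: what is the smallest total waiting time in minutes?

29

SPT (increasing processing time): J4 J3 J2 J1.
J4: waits 0, runs 0→3
J3: waits 3, runs 3→9
J2: waits 9, runs 9→17
J1: waits 17, runs 17→26
Sum = 0+3+9+17 = 29.
EDD (increasing due date): J4 J1 J3 J2.
J4: waits 0, runs 0→3
J1: waits 3, runs 3→12
J3: waits 12, runs 12→18
J2: waits 18, runs 18→26
Sum = 0+3+12+18 = 33.
FIFO (arrival order): J1 J2 J3 J4.
J1: waits 0, runs 0→9
J2: waits 9, runs 9→17
J3: waits 17, runs 17→23
J4: waits 23, runs 23→26
Sum = 0+9+17+23 = 49.
SPT 29, EDD 33, FIFO 49 → minimum 29.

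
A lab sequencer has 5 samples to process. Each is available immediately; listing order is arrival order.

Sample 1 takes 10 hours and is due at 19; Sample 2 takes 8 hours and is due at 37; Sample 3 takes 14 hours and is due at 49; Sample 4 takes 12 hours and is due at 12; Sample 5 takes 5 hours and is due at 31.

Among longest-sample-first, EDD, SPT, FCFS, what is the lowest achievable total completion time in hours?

125

LPT (decreasing processing time): Sample 3 Sample 4 Sample 1 Sample 2 Sample 5.
Sample 3: 0→14
Sample 4: 14→26
Sample 1: 26→36
Sample 2: 36→44
Sample 5: 44→49
Sum = 14+26+36+44+49 = 169.
EDD (increasing due date): Sample 4 Sample 1 Sample 5 Sample 2 Sample 3.
Sample 4: 0→12
Sample 1: 12→22
Sample 5: 22→27
Sample 2: 27→35
Sample 3: 35→49
Sum = 12+22+27+35+49 = 145.
SPT (increasing processing time): Sample 5 Sample 2 Sample 1 Sample 4 Sample 3.
Sample 5: 0→5
Sample 2: 5→13
Sample 1: 13→23
Sample 4: 23→35
Sample 3: 35→49
Sum = 5+13+23+35+49 = 125.
FIFO (arrival order): Sample 1 Sample 2 Sample 3 Sample 4 Sample 5.
Sample 1: 0→10
Sample 2: 10→18
Sample 3: 18→32
Sample 4: 32→44
Sample 5: 44→49
Sum = 10+18+32+44+49 = 153.
LPT 169, EDD 145, SPT 125, FIFO 153 → minimum 125.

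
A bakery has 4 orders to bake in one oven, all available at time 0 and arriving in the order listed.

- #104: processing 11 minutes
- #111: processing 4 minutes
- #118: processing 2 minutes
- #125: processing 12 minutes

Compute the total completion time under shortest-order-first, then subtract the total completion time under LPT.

SPT (increasing processing time): #118 #111 #104 #125.
#118: 0→2
#111: 2→6
#104: 6→17
#125: 17→29
Sum = 2+6+17+29 = 54.
LPT (decreasing processing time): #125 #104 #111 #118.
#125: 0→12
#104: 12→23
#111: 23→27
#118: 27→29
Sum = 12+23+27+29 = 91.
Difference = 54 − 91 = -37.

-37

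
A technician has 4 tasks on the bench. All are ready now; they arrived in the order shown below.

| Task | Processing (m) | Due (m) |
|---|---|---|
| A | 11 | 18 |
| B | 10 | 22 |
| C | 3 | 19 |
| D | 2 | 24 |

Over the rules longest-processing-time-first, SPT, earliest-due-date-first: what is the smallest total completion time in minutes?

48

LPT (decreasing processing time): A B C D.
A: 0→11
B: 11→21
C: 21→24
D: 24→26
Sum = 11+21+24+26 = 82.
SPT (increasing processing time): D C B A.
D: 0→2
C: 2→5
B: 5→15
A: 15→26
Sum = 2+5+15+26 = 48.
EDD (increasing due date): A C B D.
A: 0→11
C: 11→14
B: 14→24
D: 24→26
Sum = 11+14+24+26 = 75.
LPT 82, SPT 48, EDD 75 → minimum 48.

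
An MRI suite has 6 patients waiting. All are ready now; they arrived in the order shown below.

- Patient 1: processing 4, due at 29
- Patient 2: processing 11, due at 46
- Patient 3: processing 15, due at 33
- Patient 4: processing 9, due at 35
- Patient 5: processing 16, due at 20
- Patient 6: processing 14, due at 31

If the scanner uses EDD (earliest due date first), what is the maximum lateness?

23

EDD (increasing due date): Patient 5 Patient 1 Patient 6 Patient 3 Patient 4 Patient 2.
Patient 5: 0→16, due 20, lateness -4
Patient 1: 16→20, due 29, lateness -9
Patient 6: 20→34, due 31, lateness 3
Patient 3: 34→49, due 33, lateness 16
Patient 4: 49→58, due 35, lateness 23
Patient 2: 58→69, due 46, lateness 23
Maximum = 23.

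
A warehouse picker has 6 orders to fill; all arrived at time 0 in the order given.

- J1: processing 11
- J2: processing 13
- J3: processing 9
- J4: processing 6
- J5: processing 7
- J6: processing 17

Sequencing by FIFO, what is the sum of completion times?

FIFO (arrival order): J1 J2 J3 J4 J5 J6.
J1: 0→11
J2: 11→24
J3: 24→33
J4: 33→39
J5: 39→46
J6: 46→63
Sum = 11+24+33+39+46+63 = 216.

216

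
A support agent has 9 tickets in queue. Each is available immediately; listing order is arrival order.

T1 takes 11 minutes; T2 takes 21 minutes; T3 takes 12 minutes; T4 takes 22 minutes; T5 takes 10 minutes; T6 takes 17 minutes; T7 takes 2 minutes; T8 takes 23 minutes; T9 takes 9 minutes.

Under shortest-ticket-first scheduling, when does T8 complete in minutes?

SPT (increasing processing time): T7 T9 T5 T1 T3 T6 T2 T4 T8.
T7: 0→2
T9: 2→11
T5: 11→21
T1: 21→32
T3: 32→44
T6: 44→61
T2: 61→82
T4: 82→104
T8: 104→127

127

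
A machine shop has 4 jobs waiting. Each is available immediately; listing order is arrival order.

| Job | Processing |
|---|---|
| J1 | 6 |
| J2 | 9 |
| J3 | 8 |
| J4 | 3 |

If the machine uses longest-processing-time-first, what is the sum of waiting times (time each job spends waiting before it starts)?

LPT (decreasing processing time): J2 J3 J1 J4.
J2: waits 0, runs 0→9
J3: waits 9, runs 9→17
J1: waits 17, runs 17→23
J4: waits 23, runs 23→26
Sum = 0+9+17+23 = 49.

49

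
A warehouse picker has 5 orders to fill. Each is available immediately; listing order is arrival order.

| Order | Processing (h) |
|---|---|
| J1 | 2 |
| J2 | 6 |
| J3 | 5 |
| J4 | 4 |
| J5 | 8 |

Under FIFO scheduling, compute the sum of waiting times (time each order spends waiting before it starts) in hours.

FIFO (arrival order): J1 J2 J3 J4 J5.
J1: waits 0, runs 0→2
J2: waits 2, runs 2→8
J3: waits 8, runs 8→13
J4: waits 13, runs 13→17
J5: waits 17, runs 17→25
Sum = 0+2+8+13+17 = 40.

40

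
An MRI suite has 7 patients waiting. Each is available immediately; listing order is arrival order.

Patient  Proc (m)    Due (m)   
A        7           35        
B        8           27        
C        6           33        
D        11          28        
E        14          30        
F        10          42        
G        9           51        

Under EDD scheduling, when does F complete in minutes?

EDD (increasing due date): B D E C A F G.
B: 0→8
D: 8→19
E: 19→33
C: 33→39
A: 39→46
F: 46→56

56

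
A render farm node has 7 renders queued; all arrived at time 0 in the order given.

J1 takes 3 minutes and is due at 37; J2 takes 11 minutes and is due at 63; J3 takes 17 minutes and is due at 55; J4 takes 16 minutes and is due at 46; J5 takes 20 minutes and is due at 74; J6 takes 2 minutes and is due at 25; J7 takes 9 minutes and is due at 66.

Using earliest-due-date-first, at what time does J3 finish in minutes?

EDD (increasing due date): J6 J1 J4 J3 J2 J7 J5.
J6: 0→2
J1: 2→5
J4: 5→21
J3: 21→38

38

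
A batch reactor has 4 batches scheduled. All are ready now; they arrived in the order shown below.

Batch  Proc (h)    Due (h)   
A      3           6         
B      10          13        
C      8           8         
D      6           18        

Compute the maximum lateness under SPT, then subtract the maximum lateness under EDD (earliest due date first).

SPT (increasing processing time): A D C B.
A: 0→3, due 6, lateness -3
D: 3→9, due 18, lateness -9
C: 9→17, due 8, lateness 9
B: 17→27, due 13, lateness 14
Maximum = 14.
EDD (increasing due date): A C B D.
A: 0→3, due 6, lateness -3
C: 3→11, due 8, lateness 3
B: 11→21, due 13, lateness 8
D: 21→27, due 18, lateness 9
Maximum = 9.
Difference = 14 − 9 = 5.

5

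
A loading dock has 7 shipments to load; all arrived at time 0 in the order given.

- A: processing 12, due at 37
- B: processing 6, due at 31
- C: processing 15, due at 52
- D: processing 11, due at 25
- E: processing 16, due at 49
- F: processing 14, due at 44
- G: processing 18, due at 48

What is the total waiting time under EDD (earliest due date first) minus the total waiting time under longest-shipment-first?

-87

EDD (increasing due date): D B A F G E C.
D: waits 0, runs 0→11
B: waits 11, runs 11→17
A: waits 17, runs 17→29
F: waits 29, runs 29→43
G: waits 43, runs 43→61
E: waits 61, runs 61→77
C: waits 77, runs 77→92
Sum = 0+11+17+29+43+61+77 = 238.
LPT (decreasing processing time): G E C F A D B.
G: waits 0, runs 0→18
E: waits 18, runs 18→34
C: waits 34, runs 34→49
F: waits 49, runs 49→63
A: waits 63, runs 63→75
D: waits 75, runs 75→86
B: waits 86, runs 86→92
Sum = 0+18+34+49+63+75+86 = 325.
Difference = 238 − 325 = -87.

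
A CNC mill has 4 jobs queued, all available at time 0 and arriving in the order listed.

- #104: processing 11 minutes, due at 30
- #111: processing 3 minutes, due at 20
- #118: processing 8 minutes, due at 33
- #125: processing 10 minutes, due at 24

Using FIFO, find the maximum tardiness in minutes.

FIFO (arrival order): #104 #111 #118 #125.
#104: 0→11, due 30, tardiness 0
#111: 11→14, due 20, tardiness 0
#118: 14→22, due 33, tardiness 0
#125: 22→32, due 24, tardiness 8
Maximum = 8.

8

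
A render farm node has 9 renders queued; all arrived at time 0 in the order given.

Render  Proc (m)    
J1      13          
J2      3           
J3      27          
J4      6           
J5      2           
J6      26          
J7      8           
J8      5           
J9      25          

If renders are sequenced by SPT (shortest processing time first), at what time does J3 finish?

115

SPT (increasing processing time): J5 J2 J8 J4 J7 J1 J9 J6 J3.
J5: 0→2
J2: 2→5
J8: 5→10
J4: 10→16
J7: 16→24
J1: 24→37
J9: 37→62
J6: 62→88
J3: 88→115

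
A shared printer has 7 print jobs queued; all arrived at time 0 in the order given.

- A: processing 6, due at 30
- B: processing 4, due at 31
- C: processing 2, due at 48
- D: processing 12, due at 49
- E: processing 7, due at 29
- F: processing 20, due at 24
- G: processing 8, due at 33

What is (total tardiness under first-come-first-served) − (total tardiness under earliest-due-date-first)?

24

FIFO (arrival order): A B C D E F G.
A: 0→6, due 30, tardiness 0
B: 6→10, due 31, tardiness 0
C: 10→12, due 48, tardiness 0
D: 12→24, due 49, tardiness 0
E: 24→31, due 29, tardiness 2
F: 31→51, due 24, tardiness 27
G: 51→59, due 33, tardiness 26
Sum = 0+0+0+0+2+27+26 = 55.
EDD (increasing due date): F E A B G C D.
F: 0→20, due 24, tardiness 0
E: 20→27, due 29, tardiness 0
A: 27→33, due 30, tardiness 3
B: 33→37, due 31, tardiness 6
G: 37→45, due 33, tardiness 12
C: 45→47, due 48, tardiness 0
D: 47→59, due 49, tardiness 10
Sum = 0+0+3+6+12+0+10 = 31.
Difference = 55 − 31 = 24.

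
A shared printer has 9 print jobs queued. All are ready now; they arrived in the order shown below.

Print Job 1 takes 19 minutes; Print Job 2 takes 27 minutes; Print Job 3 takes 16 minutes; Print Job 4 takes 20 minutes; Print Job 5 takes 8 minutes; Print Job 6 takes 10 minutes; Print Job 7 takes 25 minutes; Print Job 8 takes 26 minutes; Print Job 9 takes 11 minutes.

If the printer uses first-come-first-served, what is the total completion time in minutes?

837

FIFO (arrival order): Print Job 1 Print Job 2 Print Job 3 Print Job 4 Print Job 5 Print Job 6 Print Job 7 Print Job 8 Print Job 9.
Print Job 1: 0→19
Print Job 2: 19→46
Print Job 3: 46→62
Print Job 4: 62→82
Print Job 5: 82→90
Print Job 6: 90→100
Print Job 7: 100→125
Print Job 8: 125→151
Print Job 9: 151→162
Sum = 19+46+62+82+90+100+125+151+162 = 837.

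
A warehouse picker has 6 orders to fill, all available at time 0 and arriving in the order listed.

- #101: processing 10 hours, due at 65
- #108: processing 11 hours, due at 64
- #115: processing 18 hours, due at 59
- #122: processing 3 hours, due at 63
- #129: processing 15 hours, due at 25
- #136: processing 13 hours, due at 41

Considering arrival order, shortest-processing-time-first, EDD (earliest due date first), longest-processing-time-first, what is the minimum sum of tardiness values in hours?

FIFO (arrival order): #101 #108 #115 #122 #129 #136.
#101: 0→10, due 65, tardiness 0
#108: 10→21, due 64, tardiness 0
#115: 21→39, due 59, tardiness 0
#122: 39→42, due 63, tardiness 0
#129: 42→57, due 25, tardiness 32
#136: 57→70, due 41, tardiness 29
Sum = 0+0+0+0+32+29 = 61.
SPT (increasing processing time): #122 #101 #108 #136 #129 #115.
#122: 0→3, due 63, tardiness 0
#101: 3→13, due 65, tardiness 0
#108: 13→24, due 64, tardiness 0
#136: 24→37, due 41, tardiness 0
#129: 37→52, due 25, tardiness 27
#115: 52→70, due 59, tardiness 11
Sum = 0+0+0+0+27+11 = 38.
EDD (increasing due date): #129 #136 #115 #122 #108 #101.
#129: 0→15, due 25, tardiness 0
#136: 15→28, due 41, tardiness 0
#115: 28→46, due 59, tardiness 0
#122: 46→49, due 63, tardiness 0
#108: 49→60, due 64, tardiness 0
#101: 60→70, due 65, tardiness 5
Sum = 0+0+0+0+0+5 = 5.
LPT (decreasing processing time): #115 #129 #136 #108 #101 #122.
#115: 0→18, due 59, tardiness 0
#129: 18→33, due 25, tardiness 8
#136: 33→46, due 41, tardiness 5
#108: 46→57, due 64, tardiness 0
#101: 57→67, due 65, tardiness 2
#122: 67→70, due 63, tardiness 7
Sum = 0+8+5+0+2+7 = 22.
FIFO 61, SPT 38, EDD 5, LPT 22 → minimum 5.

5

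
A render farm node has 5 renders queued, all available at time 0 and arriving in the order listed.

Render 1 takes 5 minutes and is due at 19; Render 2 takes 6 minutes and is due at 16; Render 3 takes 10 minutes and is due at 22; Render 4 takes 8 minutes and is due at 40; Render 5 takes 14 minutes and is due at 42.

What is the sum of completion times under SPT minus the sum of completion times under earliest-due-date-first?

-3

SPT (increasing processing time): Render 1 Render 2 Render 4 Render 3 Render 5.
Render 1: 0→5
Render 2: 5→11
Render 4: 11→19
Render 3: 19→29
Render 5: 29→43
Sum = 5+11+19+29+43 = 107.
EDD (increasing due date): Render 2 Render 1 Render 3 Render 4 Render 5.
Render 2: 0→6
Render 1: 6→11
Render 3: 11→21
Render 4: 21→29
Render 5: 29→43
Sum = 6+11+21+29+43 = 110.
Difference = 107 − 110 = -3.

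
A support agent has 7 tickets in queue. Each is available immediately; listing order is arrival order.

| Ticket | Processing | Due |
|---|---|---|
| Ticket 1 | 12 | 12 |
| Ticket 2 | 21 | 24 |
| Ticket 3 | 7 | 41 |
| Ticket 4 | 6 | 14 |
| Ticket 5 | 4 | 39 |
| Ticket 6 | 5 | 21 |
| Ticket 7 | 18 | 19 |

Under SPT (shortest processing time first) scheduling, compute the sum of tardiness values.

105

SPT (increasing processing time): Ticket 5 Ticket 6 Ticket 4 Ticket 3 Ticket 1 Ticket 7 Ticket 2.
Ticket 5: 0→4, due 39, tardiness 0
Ticket 6: 4→9, due 21, tardiness 0
Ticket 4: 9→15, due 14, tardiness 1
Ticket 3: 15→22, due 41, tardiness 0
Ticket 1: 22→34, due 12, tardiness 22
Ticket 7: 34→52, due 19, tardiness 33
Ticket 2: 52→73, due 24, tardiness 49
Sum = 0+0+1+0+22+33+49 = 105.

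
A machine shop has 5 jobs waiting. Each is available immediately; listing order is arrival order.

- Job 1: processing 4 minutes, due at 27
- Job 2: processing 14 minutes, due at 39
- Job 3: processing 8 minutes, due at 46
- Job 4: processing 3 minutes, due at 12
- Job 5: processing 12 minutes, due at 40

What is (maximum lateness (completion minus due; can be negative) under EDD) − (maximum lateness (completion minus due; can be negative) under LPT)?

EDD (increasing due date): Job 4 Job 1 Job 2 Job 5 Job 3.
Job 4: 0→3, due 12, lateness -9
Job 1: 3→7, due 27, lateness -20
Job 2: 7→21, due 39, lateness -18
Job 5: 21→33, due 40, lateness -7
Job 3: 33→41, due 46, lateness -5
Maximum = -5.
LPT (decreasing processing time): Job 2 Job 5 Job 3 Job 1 Job 4.
Job 2: 0→14, due 39, lateness -25
Job 5: 14→26, due 40, lateness -14
Job 3: 26→34, due 46, lateness -12
Job 1: 34→38, due 27, lateness 11
Job 4: 38→41, due 12, lateness 29
Maximum = 29.
Difference = -5 − 29 = -34.

-34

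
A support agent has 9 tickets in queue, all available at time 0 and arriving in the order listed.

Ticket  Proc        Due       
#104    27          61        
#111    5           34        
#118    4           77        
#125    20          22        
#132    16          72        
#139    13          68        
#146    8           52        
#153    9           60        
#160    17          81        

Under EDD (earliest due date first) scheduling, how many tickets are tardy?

5

EDD (increasing due date): #125 #111 #146 #153 #104 #139 #132 #118 #160.
#125: 0→20, due 22, tardiness 0
#111: 20→25, due 34, tardiness 0
#146: 25→33, due 52, tardiness 0
#153: 33→42, due 60, tardiness 0
#104: 42→69, due 61, tardiness 8
#139: 69→82, due 68, tardiness 14
#132: 82→98, due 72, tardiness 26
#118: 98→102, due 77, tardiness 25
#160: 102→119, due 81, tardiness 38
Late tickets: 5.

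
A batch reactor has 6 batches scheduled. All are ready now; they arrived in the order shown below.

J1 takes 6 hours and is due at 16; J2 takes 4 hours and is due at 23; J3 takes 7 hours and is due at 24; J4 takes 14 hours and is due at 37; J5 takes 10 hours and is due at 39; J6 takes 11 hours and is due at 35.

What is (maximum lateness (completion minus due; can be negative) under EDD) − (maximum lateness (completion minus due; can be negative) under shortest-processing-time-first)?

EDD (increasing due date): J1 J2 J3 J6 J4 J5.
J1: 0→6, due 16, lateness -10
J2: 6→10, due 23, lateness -13
J3: 10→17, due 24, lateness -7
J6: 17→28, due 35, lateness -7
J4: 28→42, due 37, lateness 5
J5: 42→52, due 39, lateness 13
Maximum = 13.
SPT (increasing processing time): J2 J1 J3 J5 J6 J4.
J2: 0→4, due 23, lateness -19
J1: 4→10, due 16, lateness -6
J3: 10→17, due 24, lateness -7
J5: 17→27, due 39, lateness -12
J6: 27→38, due 35, lateness 3
J4: 38→52, due 37, lateness 15
Maximum = 15.
Difference = 13 − 15 = -2.

-2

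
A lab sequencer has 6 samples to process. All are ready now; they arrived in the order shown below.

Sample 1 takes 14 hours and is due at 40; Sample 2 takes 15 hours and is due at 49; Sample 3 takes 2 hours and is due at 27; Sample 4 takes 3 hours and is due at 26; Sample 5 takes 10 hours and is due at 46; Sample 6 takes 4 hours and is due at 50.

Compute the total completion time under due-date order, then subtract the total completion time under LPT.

-72

EDD (increasing due date): Sample 4 Sample 3 Sample 1 Sample 5 Sample 2 Sample 6.
Sample 4: 0→3
Sample 3: 3→5
Sample 1: 5→19
Sample 5: 19→29
Sample 2: 29→44
Sample 6: 44→48
Sum = 3+5+19+29+44+48 = 148.
LPT (decreasing processing time): Sample 2 Sample 1 Sample 5 Sample 6 Sample 4 Sample 3.
Sample 2: 0→15
Sample 1: 15→29
Sample 5: 29→39
Sample 6: 39→43
Sample 4: 43→46
Sample 3: 46→48
Sum = 15+29+39+43+46+48 = 220.
Difference = 148 − 220 = -72.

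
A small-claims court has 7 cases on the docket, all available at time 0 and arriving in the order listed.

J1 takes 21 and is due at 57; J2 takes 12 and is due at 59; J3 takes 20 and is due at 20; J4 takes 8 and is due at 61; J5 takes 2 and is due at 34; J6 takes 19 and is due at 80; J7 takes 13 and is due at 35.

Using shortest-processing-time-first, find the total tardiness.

SPT (increasing processing time): J5 J4 J2 J7 J6 J3 J1.
J5: 0→2, due 34, tardiness 0
J4: 2→10, due 61, tardiness 0
J2: 10→22, due 59, tardiness 0
J7: 22→35, due 35, tardiness 0
J6: 35→54, due 80, tardiness 0
J3: 54→74, due 20, tardiness 54
J1: 74→95, due 57, tardiness 38
Sum = 0+0+0+0+0+54+38 = 92.

92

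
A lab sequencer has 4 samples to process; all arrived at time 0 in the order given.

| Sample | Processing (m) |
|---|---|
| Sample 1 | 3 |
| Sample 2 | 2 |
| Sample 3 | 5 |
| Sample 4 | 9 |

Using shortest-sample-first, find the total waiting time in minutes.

SPT (increasing processing time): Sample 2 Sample 1 Sample 3 Sample 4.
Sample 2: waits 0, runs 0→2
Sample 1: waits 2, runs 2→5
Sample 3: waits 5, runs 5→10
Sample 4: waits 10, runs 10→19
Sum = 0+2+5+10 = 17.

17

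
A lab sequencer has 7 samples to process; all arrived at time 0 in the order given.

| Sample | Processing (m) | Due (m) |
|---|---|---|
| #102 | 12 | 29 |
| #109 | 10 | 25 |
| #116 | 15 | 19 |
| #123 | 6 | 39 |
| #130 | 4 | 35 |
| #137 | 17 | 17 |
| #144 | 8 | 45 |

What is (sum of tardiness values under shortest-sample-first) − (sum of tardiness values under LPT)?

-35

SPT (increasing processing time): #130 #123 #144 #109 #102 #116 #137.
#130: 0→4, due 35, tardiness 0
#123: 4→10, due 39, tardiness 0
#144: 10→18, due 45, tardiness 0
#109: 18→28, due 25, tardiness 3
#102: 28→40, due 29, tardiness 11
#116: 40→55, due 19, tardiness 36
#137: 55→72, due 17, tardiness 55
Sum = 0+0+0+3+11+36+55 = 105.
LPT (decreasing processing time): #137 #116 #102 #109 #144 #123 #130.
#137: 0→17, due 17, tardiness 0
#116: 17→32, due 19, tardiness 13
#102: 32→44, due 29, tardiness 15
#109: 44→54, due 25, tardiness 29
#144: 54→62, due 45, tardiness 17
#123: 62→68, due 39, tardiness 29
#130: 68→72, due 35, tardiness 37
Sum = 0+13+15+29+17+29+37 = 140.
Difference = 105 − 140 = -35.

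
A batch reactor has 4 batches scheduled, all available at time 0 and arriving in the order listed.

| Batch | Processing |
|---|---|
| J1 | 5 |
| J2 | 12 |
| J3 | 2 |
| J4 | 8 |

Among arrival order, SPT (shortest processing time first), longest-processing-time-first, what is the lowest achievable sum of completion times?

FIFO (arrival order): J1 J2 J3 J4.
J1: 0→5
J2: 5→17
J3: 17→19
J4: 19→27
Sum = 5+17+19+27 = 68.
SPT (increasing processing time): J3 J1 J4 J2.
J3: 0→2
J1: 2→7
J4: 7→15
J2: 15→27
Sum = 2+7+15+27 = 51.
LPT (decreasing processing time): J2 J4 J1 J3.
J2: 0→12
J4: 12→20
J1: 20→25
J3: 25→27
Sum = 12+20+25+27 = 84.
FIFO 68, SPT 51, LPT 84 → minimum 51.

51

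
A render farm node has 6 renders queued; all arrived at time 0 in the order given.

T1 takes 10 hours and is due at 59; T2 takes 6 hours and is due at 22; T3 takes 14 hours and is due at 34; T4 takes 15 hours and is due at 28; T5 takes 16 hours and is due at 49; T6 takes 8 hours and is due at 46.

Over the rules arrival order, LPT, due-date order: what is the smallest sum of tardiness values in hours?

FIFO (arrival order): T1 T2 T3 T4 T5 T6.
T1: 0→10, due 59, tardiness 0
T2: 10→16, due 22, tardiness 0
T3: 16→30, due 34, tardiness 0
T4: 30→45, due 28, tardiness 17
T5: 45→61, due 49, tardiness 12
T6: 61→69, due 46, tardiness 23
Sum = 0+0+0+17+12+23 = 52.
LPT (decreasing processing time): T5 T4 T3 T1 T6 T2.
T5: 0→16, due 49, tardiness 0
T4: 16→31, due 28, tardiness 3
T3: 31→45, due 34, tardiness 11
T1: 45→55, due 59, tardiness 0
T6: 55→63, due 46, tardiness 17
T2: 63→69, due 22, tardiness 47
Sum = 0+3+11+0+17+47 = 78.
EDD (increasing due date): T2 T4 T3 T6 T5 T1.
T2: 0→6, due 22, tardiness 0
T4: 6→21, due 28, tardiness 0
T3: 21→35, due 34, tardiness 1
T6: 35→43, due 46, tardiness 0
T5: 43→59, due 49, tardiness 10
T1: 59→69, due 59, tardiness 10
Sum = 0+0+1+0+10+10 = 21.
FIFO 52, LPT 78, EDD 21 → minimum 21.

21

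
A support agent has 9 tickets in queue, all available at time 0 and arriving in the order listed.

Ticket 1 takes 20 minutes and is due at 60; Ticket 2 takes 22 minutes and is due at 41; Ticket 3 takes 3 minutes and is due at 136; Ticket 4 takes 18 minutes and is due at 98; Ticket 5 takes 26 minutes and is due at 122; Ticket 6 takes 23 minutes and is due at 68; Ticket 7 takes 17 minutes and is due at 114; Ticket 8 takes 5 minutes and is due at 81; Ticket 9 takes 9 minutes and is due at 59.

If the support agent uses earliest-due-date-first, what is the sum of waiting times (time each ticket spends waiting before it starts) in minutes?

608

EDD (increasing due date): Ticket 2 Ticket 9 Ticket 1 Ticket 6 Ticket 8 Ticket 4 Ticket 7 Ticket 5 Ticket 3.
Ticket 2: waits 0, runs 0→22
Ticket 9: waits 22, runs 22→31
Ticket 1: waits 31, runs 31→51
Ticket 6: waits 51, runs 51→74
Ticket 8: waits 74, runs 74→79
Ticket 4: waits 79, runs 79→97
Ticket 7: waits 97, runs 97→114
Ticket 5: waits 114, runs 114→140
Ticket 3: waits 140, runs 140→143
Sum = 0+22+31+51+74+79+97+114+140 = 608.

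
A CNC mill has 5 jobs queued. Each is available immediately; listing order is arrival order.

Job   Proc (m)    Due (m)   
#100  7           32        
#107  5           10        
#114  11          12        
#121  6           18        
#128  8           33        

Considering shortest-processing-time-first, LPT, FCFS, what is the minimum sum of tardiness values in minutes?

SPT (increasing processing time): #107 #121 #100 #128 #114.
#107: 0→5, due 10, tardiness 0
#121: 5→11, due 18, tardiness 0
#100: 11→18, due 32, tardiness 0
#128: 18→26, due 33, tardiness 0
#114: 26→37, due 12, tardiness 25
Sum = 0+0+0+0+25 = 25.
LPT (decreasing processing time): #114 #128 #100 #121 #107.
#114: 0→11, due 12, tardiness 0
#128: 11→19, due 33, tardiness 0
#100: 19→26, due 32, tardiness 0
#121: 26→32, due 18, tardiness 14
#107: 32→37, due 10, tardiness 27
Sum = 0+0+0+14+27 = 41.
FIFO (arrival order): #100 #107 #114 #121 #128.
#100: 0→7, due 32, tardiness 0
#107: 7→12, due 10, tardiness 2
#114: 12→23, due 12, tardiness 11
#121: 23→29, due 18, tardiness 11
#128: 29→37, due 33, tardiness 4
Sum = 0+2+11+11+4 = 28.
SPT 25, LPT 41, FIFO 28 → minimum 25.

25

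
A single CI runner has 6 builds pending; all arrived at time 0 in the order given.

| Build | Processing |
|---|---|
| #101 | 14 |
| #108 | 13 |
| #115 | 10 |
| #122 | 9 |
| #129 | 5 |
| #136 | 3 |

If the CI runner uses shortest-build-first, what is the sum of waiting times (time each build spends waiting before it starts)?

SPT (increasing processing time): #136 #129 #122 #115 #108 #101.
#136: waits 0, runs 0→3
#129: waits 3, runs 3→8
#122: waits 8, runs 8→17
#115: waits 17, runs 17→27
#108: waits 27, runs 27→40
#101: waits 40, runs 40→54
Sum = 0+3+8+17+27+40 = 95.

95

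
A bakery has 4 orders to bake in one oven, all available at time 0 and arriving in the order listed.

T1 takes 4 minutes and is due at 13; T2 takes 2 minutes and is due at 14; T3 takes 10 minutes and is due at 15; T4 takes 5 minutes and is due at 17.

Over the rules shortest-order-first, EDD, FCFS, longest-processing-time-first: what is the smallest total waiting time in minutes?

SPT (increasing processing time): T2 T1 T4 T3.
T2: waits 0, runs 0→2
T1: waits 2, runs 2→6
T4: waits 6, runs 6→11
T3: waits 11, runs 11→21
Sum = 0+2+6+11 = 19.
EDD (increasing due date): T1 T2 T3 T4.
T1: waits 0, runs 0→4
T2: waits 4, runs 4→6
T3: waits 6, runs 6→16
T4: waits 16, runs 16→21
Sum = 0+4+6+16 = 26.
FIFO (arrival order): T1 T2 T3 T4.
T1: waits 0, runs 0→4
T2: waits 4, runs 4→6
T3: waits 6, runs 6→16
T4: waits 16, runs 16→21
Sum = 0+4+6+16 = 26.
LPT (decreasing processing time): T3 T4 T1 T2.
T3: waits 0, runs 0→10
T4: waits 10, runs 10→15
T1: waits 15, runs 15→19
T2: waits 19, runs 19→21
Sum = 0+10+15+19 = 44.
SPT 19, EDD 26, FIFO 26, LPT 44 → minimum 19.

19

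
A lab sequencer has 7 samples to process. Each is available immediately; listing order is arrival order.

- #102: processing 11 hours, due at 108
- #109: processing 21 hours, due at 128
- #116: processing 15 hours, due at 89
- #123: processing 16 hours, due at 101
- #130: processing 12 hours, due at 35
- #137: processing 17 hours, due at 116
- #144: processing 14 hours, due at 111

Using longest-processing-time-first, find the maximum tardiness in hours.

60

LPT (decreasing processing time): #109 #137 #123 #116 #144 #130 #102.
#109: 0→21, due 128, tardiness 0
#137: 21→38, due 116, tardiness 0
#123: 38→54, due 101, tardiness 0
#116: 54→69, due 89, tardiness 0
#144: 69→83, due 111, tardiness 0
#130: 83→95, due 35, tardiness 60
#102: 95→106, due 108, tardiness 0
Maximum = 60.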